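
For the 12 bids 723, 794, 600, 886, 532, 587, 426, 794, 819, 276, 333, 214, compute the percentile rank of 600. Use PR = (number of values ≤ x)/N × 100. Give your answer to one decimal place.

N = 12.
Strictly below 600: 6. Equal to 600: 1.
PR = 7/12 × 100 = 58.3

58.3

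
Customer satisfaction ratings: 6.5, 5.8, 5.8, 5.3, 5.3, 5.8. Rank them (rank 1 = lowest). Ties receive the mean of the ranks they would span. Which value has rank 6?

6.5

Sorted (ascending): 5.3, 5.3, 5.8, 5.8, 5.8, 6.5
The 2 values of 5.3 occupy positions 1–2 → average rank (1+2)/2 = 1.5.
The 3 values of 5.8 occupy positions 3–5 → average rank 4.
Rank 6 → value 6.5.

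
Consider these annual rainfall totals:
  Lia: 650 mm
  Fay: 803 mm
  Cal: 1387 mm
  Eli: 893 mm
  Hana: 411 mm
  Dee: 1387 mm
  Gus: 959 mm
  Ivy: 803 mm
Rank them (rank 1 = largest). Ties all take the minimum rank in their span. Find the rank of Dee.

Sorted (descending): 1387, 1387, 959, 893, 803, 803, 650, 411
The 2 values of 1387 occupy positions 1–2 → each gets rank 1.
The 2 values of 803 occupy positions 5–6 → each gets rank 5.
Dee has value 1387 mm → rank 1.

1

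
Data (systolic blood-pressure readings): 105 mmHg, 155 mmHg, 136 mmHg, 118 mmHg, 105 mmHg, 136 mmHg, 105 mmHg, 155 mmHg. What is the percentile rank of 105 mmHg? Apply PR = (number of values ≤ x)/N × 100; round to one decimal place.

37.5

N = 8.
Strictly below 105: 0. Equal to 105: 3.
PR = 3/8 × 100 = 37.5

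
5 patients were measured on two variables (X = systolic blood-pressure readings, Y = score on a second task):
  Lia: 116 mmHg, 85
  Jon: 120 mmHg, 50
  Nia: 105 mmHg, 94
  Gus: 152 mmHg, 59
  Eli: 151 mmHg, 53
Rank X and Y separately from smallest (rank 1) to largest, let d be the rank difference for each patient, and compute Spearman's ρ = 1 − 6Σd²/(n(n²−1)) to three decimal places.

-0.600

Ranks of variable 1: 2, 3, 1, 5, 4
Ranks of variable 2: 4, 1, 5, 3, 2
d = r₁ − r₂: -2, 2, -4, 2, 2
d²: 4, 4, 16, 4, 4; Σd² = 32
ρ = 1 − 6·32/(5·24) = 1 − 192/120 = -0.600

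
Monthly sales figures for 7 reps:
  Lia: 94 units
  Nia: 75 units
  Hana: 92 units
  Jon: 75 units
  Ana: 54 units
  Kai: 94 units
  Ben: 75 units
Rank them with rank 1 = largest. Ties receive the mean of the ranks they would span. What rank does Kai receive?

Sorted (descending): 94, 94, 92, 75, 75, 75, 54
The 2 values of 94 occupy positions 1–2 → average rank (1+2)/2 = 1.5.
The 3 values of 75 occupy positions 4–6 → average rank 5.
Kai has value 94 units → rank 1.5.

1.5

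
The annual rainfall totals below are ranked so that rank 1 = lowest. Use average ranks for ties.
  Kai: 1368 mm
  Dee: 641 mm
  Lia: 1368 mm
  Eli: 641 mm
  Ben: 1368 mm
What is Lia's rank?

4

Sorted (ascending): 641, 641, 1368, 1368, 1368
The 2 values of 641 occupy positions 1–2 → average rank (1+2)/2 = 1.5.
The 3 values of 1368 occupy positions 3–5 → average rank 4.
Lia has value 1368 mm → rank 4.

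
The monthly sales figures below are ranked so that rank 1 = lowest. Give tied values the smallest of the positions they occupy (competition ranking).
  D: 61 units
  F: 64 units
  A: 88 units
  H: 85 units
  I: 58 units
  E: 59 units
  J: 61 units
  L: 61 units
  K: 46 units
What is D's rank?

Sorted (ascending): 46, 58, 59, 61, 61, 61, 64, 85, 88
The 3 values of 61 occupy positions 4–6 → each gets rank 4.
D has value 61 units → rank 4.

4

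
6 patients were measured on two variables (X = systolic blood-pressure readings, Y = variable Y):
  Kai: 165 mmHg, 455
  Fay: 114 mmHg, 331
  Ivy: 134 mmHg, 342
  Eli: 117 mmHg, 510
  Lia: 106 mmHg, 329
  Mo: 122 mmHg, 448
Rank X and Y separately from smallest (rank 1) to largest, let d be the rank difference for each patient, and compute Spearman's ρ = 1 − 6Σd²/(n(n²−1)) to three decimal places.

Ranks of variable 1: 6, 2, 5, 3, 1, 4
Ranks of variable 2: 5, 2, 3, 6, 1, 4
d = r₁ − r₂: 1, 0, 2, -3, 0, 0
d²: 1, 0, 4, 9, 0, 0; Σd² = 14
ρ = 1 − 6·14/(6·35) = 1 − 84/210 = 0.600

0.600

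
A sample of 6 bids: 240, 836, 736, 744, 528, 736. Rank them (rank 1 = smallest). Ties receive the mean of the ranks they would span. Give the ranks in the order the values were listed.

1, 6, 3.5, 5, 2, 3.5

Sorted (ascending): 240, 528, 736, 736, 744, 836
The 2 values of 736 occupy positions 3–4 → average rank (3+4)/2 = 3.5.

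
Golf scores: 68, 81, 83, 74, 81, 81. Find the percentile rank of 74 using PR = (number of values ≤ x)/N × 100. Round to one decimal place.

33.3

N = 6.
Strictly below 74: 1. Equal to 74: 1.
PR = 2/6 × 100 = 33.3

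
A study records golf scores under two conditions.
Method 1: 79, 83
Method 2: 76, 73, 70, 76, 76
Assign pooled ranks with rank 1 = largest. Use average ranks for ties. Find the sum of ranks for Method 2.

Sorted (descending): 83, 79, 76, 76, 76, 73, 70
The 3 values of 76 occupy positions 3–5 → average rank 4.
Method 2 values → pooled ranks: 76→4, 73→6, 70→7, 76→4, 76→4
Rank sum = 4 + 6 + 7 + 4 + 4 = 25

25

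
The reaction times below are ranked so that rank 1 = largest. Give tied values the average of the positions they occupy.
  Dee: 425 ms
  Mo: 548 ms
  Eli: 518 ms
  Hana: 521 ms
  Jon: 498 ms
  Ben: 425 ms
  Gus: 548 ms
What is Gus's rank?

1.5

Sorted (descending): 548, 548, 521, 518, 498, 425, 425
The 2 values of 548 occupy positions 1–2 → average rank (1+2)/2 = 1.5.
The 2 values of 425 occupy positions 6–7 → average rank (6+7)/2 = 6.5.
Gus has value 548 ms → rank 1.5.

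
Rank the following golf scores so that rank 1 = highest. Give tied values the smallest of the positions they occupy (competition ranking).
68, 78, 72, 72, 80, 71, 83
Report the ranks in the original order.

Sorted (descending): 83, 80, 78, 72, 72, 71, 68
The 2 values of 72 occupy positions 4–5 → each gets rank 4.

7, 3, 4, 4, 2, 6, 1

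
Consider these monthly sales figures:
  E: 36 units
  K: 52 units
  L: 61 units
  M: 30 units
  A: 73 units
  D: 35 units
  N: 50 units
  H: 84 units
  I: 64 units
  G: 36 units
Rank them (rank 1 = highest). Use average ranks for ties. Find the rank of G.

7.5

Sorted (descending): 84, 73, 64, 61, 52, 50, 36, 36, 35, 30
The 2 values of 36 occupy positions 7–8 → average rank (7+8)/2 = 7.5.
G has value 36 units → rank 7.5.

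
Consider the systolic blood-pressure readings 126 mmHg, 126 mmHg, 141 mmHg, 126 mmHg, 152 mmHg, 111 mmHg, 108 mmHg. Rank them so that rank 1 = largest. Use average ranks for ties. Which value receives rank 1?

152

Sorted (descending): 152, 141, 126, 126, 126, 111, 108
The 3 values of 126 occupy positions 3–5 → average rank 4.
Rank 1 → value 152.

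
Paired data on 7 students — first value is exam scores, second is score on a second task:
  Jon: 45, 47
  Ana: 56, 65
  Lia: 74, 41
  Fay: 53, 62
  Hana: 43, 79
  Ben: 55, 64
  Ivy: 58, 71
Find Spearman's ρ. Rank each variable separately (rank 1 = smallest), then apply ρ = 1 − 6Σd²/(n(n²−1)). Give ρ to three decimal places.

Ranks of variable 1: 2, 5, 7, 3, 1, 4, 6
Ranks of variable 2: 2, 5, 1, 3, 7, 4, 6
d = r₁ − r₂: 0, 0, 6, 0, -6, 0, 0
d²: 0, 0, 36, 0, 36, 0, 0; Σd² = 72
ρ = 1 − 6·72/(7·48) = 1 − 432/336 = -0.286

-0.286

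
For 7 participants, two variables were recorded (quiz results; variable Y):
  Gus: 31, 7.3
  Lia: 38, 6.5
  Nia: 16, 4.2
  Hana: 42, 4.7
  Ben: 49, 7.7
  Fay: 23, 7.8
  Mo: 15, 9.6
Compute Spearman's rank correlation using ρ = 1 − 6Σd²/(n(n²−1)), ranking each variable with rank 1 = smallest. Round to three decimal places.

Ranks of variable 1: 4, 5, 2, 6, 7, 3, 1
Ranks of variable 2: 4, 3, 1, 2, 5, 6, 7
d = r₁ − r₂: 0, 2, 1, 4, 2, -3, -6
d²: 0, 4, 1, 16, 4, 9, 36; Σd² = 70
ρ = 1 − 6·70/(7·48) = 1 − 420/336 = -0.250

-0.250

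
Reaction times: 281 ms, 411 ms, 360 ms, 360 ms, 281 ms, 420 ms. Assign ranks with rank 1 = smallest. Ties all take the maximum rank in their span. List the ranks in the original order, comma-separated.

2, 5, 4, 4, 2, 6

Sorted (ascending): 281, 281, 360, 360, 411, 420
The 2 values of 281 occupy positions 1–2 → each gets rank 2.
The 2 values of 360 occupy positions 3–4 → each gets rank 4.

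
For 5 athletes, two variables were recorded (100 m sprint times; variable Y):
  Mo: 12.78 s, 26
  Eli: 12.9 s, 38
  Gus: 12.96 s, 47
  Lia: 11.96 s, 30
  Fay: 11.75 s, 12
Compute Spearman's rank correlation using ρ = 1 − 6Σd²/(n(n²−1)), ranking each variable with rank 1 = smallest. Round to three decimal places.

Ranks of variable 1: 3, 4, 5, 2, 1
Ranks of variable 2: 2, 4, 5, 3, 1
d = r₁ − r₂: 1, 0, 0, -1, 0
d²: 1, 0, 0, 1, 0; Σd² = 2
ρ = 1 − 6·2/(5·24) = 1 − 12/120 = 0.900

0.900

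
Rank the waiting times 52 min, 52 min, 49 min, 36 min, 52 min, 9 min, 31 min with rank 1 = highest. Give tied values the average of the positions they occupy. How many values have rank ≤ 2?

Sorted (descending): 52, 52, 52, 49, 36, 31, 9
The 3 values of 52 occupy positions 1–3 → average rank 2.
Ranks ≤ 2: {2, 2, 2} → 3 values.

3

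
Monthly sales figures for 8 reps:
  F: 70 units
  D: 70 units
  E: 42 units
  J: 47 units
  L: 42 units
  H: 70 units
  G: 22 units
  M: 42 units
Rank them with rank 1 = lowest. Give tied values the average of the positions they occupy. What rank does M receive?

3

Sorted (ascending): 22, 42, 42, 42, 47, 70, 70, 70
The 3 values of 42 occupy positions 2–4 → average rank 3.
The 3 values of 70 occupy positions 6–8 → average rank 7.
M has value 42 units → rank 3.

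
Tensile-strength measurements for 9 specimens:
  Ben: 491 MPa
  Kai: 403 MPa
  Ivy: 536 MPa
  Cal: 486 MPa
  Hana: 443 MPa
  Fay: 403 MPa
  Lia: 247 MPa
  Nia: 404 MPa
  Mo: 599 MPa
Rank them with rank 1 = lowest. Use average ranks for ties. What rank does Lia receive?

Sorted (ascending): 247, 403, 403, 404, 443, 486, 491, 536, 599
The 2 values of 403 occupy positions 2–3 → average rank (2+3)/2 = 2.5.
Lia has value 247 MPa → rank 1.

1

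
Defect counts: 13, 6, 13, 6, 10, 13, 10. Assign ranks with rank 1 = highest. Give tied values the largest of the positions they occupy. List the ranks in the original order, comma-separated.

Sorted (descending): 13, 13, 13, 10, 10, 6, 6
The 3 values of 13 occupy positions 1–3 → each gets rank 3.
The 2 values of 10 occupy positions 4–5 → each gets rank 5.
The 2 values of 6 occupy positions 6–7 → each gets rank 7.

3, 7, 3, 7, 5, 3, 5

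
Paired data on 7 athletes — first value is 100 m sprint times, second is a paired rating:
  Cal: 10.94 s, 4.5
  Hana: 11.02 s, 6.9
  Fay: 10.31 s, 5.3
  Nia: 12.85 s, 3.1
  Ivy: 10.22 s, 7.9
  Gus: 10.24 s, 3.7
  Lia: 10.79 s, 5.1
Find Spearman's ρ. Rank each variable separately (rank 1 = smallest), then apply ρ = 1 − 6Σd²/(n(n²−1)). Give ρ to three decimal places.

Ranks of variable 1: 5, 6, 3, 7, 1, 2, 4
Ranks of variable 2: 3, 6, 5, 1, 7, 2, 4
d = r₁ − r₂: 2, 0, -2, 6, -6, 0, 0
d²: 4, 0, 4, 36, 36, 0, 0; Σd² = 80
ρ = 1 − 6·80/(7·48) = 1 − 480/336 = -0.429

-0.429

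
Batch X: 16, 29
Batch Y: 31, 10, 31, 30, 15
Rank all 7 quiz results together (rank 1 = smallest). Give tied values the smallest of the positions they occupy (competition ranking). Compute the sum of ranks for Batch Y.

20

Sorted (ascending): 10, 15, 16, 29, 30, 31, 31
The 2 values of 31 occupy positions 6–7 → each gets rank 6.
Batch Y values → pooled ranks: 31→6, 10→1, 31→6, 30→5, 15→2
Rank sum = 6 + 1 + 6 + 5 + 2 = 20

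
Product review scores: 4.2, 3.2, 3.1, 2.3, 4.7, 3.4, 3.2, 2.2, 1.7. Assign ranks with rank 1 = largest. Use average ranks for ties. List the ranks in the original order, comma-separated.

Sorted (descending): 4.7, 4.2, 3.4, 3.2, 3.2, 3.1, 2.3, 2.2, 1.7
The 2 values of 3.2 occupy positions 4–5 → average rank (4+5)/2 = 4.5.

2, 4.5, 6, 7, 1, 3, 4.5, 8, 9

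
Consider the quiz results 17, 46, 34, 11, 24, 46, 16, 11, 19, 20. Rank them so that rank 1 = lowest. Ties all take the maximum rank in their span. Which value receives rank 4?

17

Sorted (ascending): 11, 11, 16, 17, 19, 20, 24, 34, 46, 46
The 2 values of 11 occupy positions 1–2 → each gets rank 2.
The 2 values of 46 occupy positions 9–10 → each gets rank 10.
Rank 4 → value 17.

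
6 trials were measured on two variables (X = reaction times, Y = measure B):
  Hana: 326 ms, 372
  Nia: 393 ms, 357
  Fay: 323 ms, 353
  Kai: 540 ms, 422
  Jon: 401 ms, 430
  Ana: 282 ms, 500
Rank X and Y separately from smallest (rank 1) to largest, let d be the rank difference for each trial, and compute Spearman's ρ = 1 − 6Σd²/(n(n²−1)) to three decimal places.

Ranks of variable 1: 3, 4, 2, 6, 5, 1
Ranks of variable 2: 3, 2, 1, 4, 5, 6
d = r₁ − r₂: 0, 2, 1, 2, 0, -5
d²: 0, 4, 1, 4, 0, 25; Σd² = 34
ρ = 1 − 6·34/(6·35) = 1 − 204/210 = 0.029

0.029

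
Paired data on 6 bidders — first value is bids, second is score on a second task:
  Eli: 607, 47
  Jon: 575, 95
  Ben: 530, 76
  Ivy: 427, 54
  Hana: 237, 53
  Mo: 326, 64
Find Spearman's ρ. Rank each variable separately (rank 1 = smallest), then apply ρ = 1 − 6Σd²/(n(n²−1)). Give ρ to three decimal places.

Ranks of variable 1: 6, 5, 4, 3, 1, 2
Ranks of variable 2: 1, 6, 5, 3, 2, 4
d = r₁ − r₂: 5, -1, -1, 0, -1, -2
d²: 25, 1, 1, 0, 1, 4; Σd² = 32
ρ = 1 − 6·32/(6·35) = 1 − 192/210 = 0.086

0.086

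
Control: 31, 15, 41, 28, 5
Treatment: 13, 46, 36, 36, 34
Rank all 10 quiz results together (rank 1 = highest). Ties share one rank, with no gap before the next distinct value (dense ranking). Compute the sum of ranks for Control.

Sorted (descending): 46, 41, 36, 36, 34, 31, 28, 15, 13, 5
The 2 values of 36 share dense rank 3.
Remaining distinct values take the next consecutive integers.
Control values → pooled ranks: 31→5, 15→7, 41→2, 28→6, 5→9
Rank sum = 5 + 7 + 2 + 6 + 9 = 29

29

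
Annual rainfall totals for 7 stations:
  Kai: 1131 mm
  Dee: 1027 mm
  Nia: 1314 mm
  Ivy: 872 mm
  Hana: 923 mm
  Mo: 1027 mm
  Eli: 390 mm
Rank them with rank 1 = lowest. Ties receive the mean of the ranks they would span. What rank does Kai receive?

Sorted (ascending): 390, 872, 923, 1027, 1027, 1131, 1314
The 2 values of 1027 occupy positions 4–5 → average rank (4+5)/2 = 4.5.
Kai has value 1131 mm → rank 6.

6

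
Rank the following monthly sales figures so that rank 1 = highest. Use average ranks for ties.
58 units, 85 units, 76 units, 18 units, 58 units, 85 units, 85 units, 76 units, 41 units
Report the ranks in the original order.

6.5, 2, 4.5, 9, 6.5, 2, 2, 4.5, 8

Sorted (descending): 85, 85, 85, 76, 76, 58, 58, 41, 18
The 3 values of 85 occupy positions 1–3 → average rank 2.
The 2 values of 76 occupy positions 4–5 → average rank (4+5)/2 = 4.5.
The 2 values of 58 occupy positions 6–7 → average rank (6+7)/2 = 6.5.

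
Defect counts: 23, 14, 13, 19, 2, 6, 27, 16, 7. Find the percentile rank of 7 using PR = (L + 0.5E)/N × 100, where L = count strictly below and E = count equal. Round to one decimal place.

N = 9.
Strictly below 7: 2. Equal to 7: 1.
PR = (2 + 0.5·1)/9 × 100 = 27.8

27.8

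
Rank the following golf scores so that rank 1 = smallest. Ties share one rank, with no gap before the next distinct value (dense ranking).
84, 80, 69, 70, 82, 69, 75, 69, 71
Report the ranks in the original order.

7, 5, 1, 2, 6, 1, 4, 1, 3

Sorted (ascending): 69, 69, 69, 70, 71, 75, 80, 82, 84
The 3 values of 69 share dense rank 1.
Remaining distinct values take the next consecutive integers.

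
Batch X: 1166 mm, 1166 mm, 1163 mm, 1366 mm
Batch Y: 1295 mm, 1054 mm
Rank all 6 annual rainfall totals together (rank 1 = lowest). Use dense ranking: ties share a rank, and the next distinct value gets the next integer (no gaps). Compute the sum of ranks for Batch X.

13

Sorted (ascending): 1054, 1163, 1166, 1166, 1295, 1366
The 2 values of 1166 share dense rank 3.
Remaining distinct values take the next consecutive integers.
Batch X values → pooled ranks: 1166→3, 1166→3, 1163→2, 1366→5
Rank sum = 3 + 3 + 2 + 5 = 13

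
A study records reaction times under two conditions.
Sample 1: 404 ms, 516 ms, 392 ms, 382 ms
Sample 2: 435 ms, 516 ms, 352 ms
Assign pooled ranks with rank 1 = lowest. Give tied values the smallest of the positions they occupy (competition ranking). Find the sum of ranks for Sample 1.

Sorted (ascending): 352, 382, 392, 404, 435, 516, 516
The 2 values of 516 occupy positions 6–7 → each gets rank 6.
Sample 1 values → pooled ranks: 404→4, 516→6, 392→3, 382→2
Rank sum = 4 + 6 + 3 + 2 = 15

15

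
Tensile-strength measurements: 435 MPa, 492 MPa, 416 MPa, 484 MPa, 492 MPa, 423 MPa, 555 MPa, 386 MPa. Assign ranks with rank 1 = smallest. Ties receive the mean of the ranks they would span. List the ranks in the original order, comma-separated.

Sorted (ascending): 386, 416, 423, 435, 484, 492, 492, 555
The 2 values of 492 occupy positions 6–7 → average rank (6+7)/2 = 6.5.

4, 6.5, 2, 5, 6.5, 3, 8, 1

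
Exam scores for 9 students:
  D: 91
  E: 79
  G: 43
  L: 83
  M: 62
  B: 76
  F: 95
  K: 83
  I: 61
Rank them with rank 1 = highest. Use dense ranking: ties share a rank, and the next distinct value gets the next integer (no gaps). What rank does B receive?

Sorted (descending): 95, 91, 83, 83, 79, 76, 62, 61, 43
The 2 values of 83 share dense rank 3.
Remaining distinct values take the next consecutive integers.
B has value 76 → rank 5.

5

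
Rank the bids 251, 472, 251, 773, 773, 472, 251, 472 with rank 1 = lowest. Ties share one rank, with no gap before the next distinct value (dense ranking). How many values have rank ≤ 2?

6

Sorted (ascending): 251, 251, 251, 472, 472, 472, 773, 773
The 3 values of 251 share dense rank 1.
The 3 values of 472 share dense rank 2.
The 2 values of 773 share dense rank 3.
Ranks ≤ 2: {1, 1, 1, 2, 2, 2} → 6 values.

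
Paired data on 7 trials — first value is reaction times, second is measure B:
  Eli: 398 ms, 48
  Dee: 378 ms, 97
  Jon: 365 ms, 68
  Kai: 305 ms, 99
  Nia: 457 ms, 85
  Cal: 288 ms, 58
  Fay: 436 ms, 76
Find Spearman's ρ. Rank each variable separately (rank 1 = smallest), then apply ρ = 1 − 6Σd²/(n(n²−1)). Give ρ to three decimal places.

Ranks of variable 1: 5, 4, 3, 2, 7, 1, 6
Ranks of variable 2: 1, 6, 3, 7, 5, 2, 4
d = r₁ − r₂: 4, -2, 0, -5, 2, -1, 2
d²: 16, 4, 0, 25, 4, 1, 4; Σd² = 54
ρ = 1 − 6·54/(7·48) = 1 − 324/336 = 0.036

0.036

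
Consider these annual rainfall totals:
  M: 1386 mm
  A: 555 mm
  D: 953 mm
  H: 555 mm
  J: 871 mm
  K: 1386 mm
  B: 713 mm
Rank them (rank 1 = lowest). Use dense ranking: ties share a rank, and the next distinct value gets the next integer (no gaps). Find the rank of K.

Sorted (ascending): 555, 555, 713, 871, 953, 1386, 1386
The 2 values of 555 share dense rank 1.
The 2 values of 1386 share dense rank 5.
Remaining distinct values take the next consecutive integers.
K has value 1386 mm → rank 5.

5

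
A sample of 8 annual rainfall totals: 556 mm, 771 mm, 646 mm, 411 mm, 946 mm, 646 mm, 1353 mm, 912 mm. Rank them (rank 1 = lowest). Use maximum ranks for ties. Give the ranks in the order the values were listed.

2, 5, 4, 1, 7, 4, 8, 6

Sorted (ascending): 411, 556, 646, 646, 771, 912, 946, 1353
The 2 values of 646 occupy positions 3–4 → each gets rank 4.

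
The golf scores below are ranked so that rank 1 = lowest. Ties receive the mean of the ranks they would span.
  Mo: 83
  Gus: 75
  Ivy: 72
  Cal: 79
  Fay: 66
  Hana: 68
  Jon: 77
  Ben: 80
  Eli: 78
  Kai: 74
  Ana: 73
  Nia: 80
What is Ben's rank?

Sorted (ascending): 66, 68, 72, 73, 74, 75, 77, 78, 79, 80, 80, 83
The 2 values of 80 occupy positions 10–11 → average rank (10+11)/2 = 10.5.
Ben has value 80 → rank 10.5.

10.5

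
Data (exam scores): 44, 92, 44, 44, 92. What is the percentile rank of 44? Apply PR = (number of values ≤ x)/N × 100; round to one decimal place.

N = 5.
Strictly below 44: 0. Equal to 44: 3.
PR = 3/5 × 100 = 60.0

60.0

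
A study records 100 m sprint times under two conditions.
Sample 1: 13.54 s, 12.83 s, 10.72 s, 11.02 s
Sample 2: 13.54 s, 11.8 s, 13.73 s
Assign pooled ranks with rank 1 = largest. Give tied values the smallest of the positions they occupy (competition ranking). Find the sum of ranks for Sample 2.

8

Sorted (descending): 13.73, 13.54, 13.54, 12.83, 11.8, 11.02, 10.72
The 2 values of 13.54 occupy positions 2–3 → each gets rank 2.
Sample 2 values → pooled ranks: 13.54→2, 11.8→5, 13.73→1
Rank sum = 2 + 5 + 1 = 8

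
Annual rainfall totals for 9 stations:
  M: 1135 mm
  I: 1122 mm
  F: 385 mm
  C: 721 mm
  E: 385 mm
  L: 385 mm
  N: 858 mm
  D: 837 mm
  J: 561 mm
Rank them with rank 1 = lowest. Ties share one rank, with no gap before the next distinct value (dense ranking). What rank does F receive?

1

Sorted (ascending): 385, 385, 385, 561, 721, 837, 858, 1122, 1135
The 3 values of 385 share dense rank 1.
Remaining distinct values take the next consecutive integers.
F has value 385 mm → rank 1.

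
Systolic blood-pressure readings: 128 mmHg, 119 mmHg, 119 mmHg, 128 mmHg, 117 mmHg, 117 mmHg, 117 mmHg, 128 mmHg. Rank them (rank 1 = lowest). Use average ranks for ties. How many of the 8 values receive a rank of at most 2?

3

Sorted (ascending): 117, 117, 117, 119, 119, 128, 128, 128
The 3 values of 117 occupy positions 1–3 → average rank 2.
The 2 values of 119 occupy positions 4–5 → average rank (4+5)/2 = 4.5.
The 3 values of 128 occupy positions 6–8 → average rank 7.
Ranks ≤ 2: {2, 2, 2} → 3 values.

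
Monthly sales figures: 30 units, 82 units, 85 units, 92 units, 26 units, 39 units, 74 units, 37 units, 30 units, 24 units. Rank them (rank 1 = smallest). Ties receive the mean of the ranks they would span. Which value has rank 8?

82

Sorted (ascending): 24, 26, 30, 30, 37, 39, 74, 82, 85, 92
The 2 values of 30 occupy positions 3–4 → average rank (3+4)/2 = 3.5.
Rank 8 → value 82.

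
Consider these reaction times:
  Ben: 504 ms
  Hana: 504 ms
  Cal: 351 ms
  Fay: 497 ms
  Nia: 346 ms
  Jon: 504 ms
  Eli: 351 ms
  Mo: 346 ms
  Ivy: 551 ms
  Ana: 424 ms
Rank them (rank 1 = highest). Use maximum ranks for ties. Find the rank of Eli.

8

Sorted (descending): 551, 504, 504, 504, 497, 424, 351, 351, 346, 346
The 3 values of 504 occupy positions 2–4 → each gets rank 4.
The 2 values of 351 occupy positions 7–8 → each gets rank 8.
The 2 values of 346 occupy positions 9–10 → each gets rank 10.
Eli has value 351 ms → rank 8.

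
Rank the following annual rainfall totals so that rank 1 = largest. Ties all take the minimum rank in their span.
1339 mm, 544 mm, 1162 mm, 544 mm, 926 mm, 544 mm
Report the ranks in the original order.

1, 4, 2, 4, 3, 4

Sorted (descending): 1339, 1162, 926, 544, 544, 544
The 3 values of 544 occupy positions 4–6 → each gets rank 4.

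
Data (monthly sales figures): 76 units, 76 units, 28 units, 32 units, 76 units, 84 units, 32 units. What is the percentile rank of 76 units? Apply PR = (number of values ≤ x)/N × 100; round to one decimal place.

N = 7.
Strictly below 76: 3. Equal to 76: 3.
PR = 6/7 × 100 = 85.7

85.7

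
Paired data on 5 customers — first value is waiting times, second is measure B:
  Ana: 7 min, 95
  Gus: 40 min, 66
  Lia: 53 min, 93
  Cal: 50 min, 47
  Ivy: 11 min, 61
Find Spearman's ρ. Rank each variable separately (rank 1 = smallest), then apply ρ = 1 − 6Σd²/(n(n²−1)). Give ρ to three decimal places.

Ranks of variable 1: 1, 3, 5, 4, 2
Ranks of variable 2: 5, 3, 4, 1, 2
d = r₁ − r₂: -4, 0, 1, 3, 0
d²: 16, 0, 1, 9, 0; Σd² = 26
ρ = 1 − 6·26/(5·24) = 1 − 156/120 = -0.300

-0.300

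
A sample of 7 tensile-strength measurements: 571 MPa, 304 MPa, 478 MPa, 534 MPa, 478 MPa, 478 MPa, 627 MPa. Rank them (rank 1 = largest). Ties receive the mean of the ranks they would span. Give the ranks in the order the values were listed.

2, 7, 5, 3, 5, 5, 1

Sorted (descending): 627, 571, 534, 478, 478, 478, 304
The 3 values of 478 occupy positions 4–6 → average rank 5.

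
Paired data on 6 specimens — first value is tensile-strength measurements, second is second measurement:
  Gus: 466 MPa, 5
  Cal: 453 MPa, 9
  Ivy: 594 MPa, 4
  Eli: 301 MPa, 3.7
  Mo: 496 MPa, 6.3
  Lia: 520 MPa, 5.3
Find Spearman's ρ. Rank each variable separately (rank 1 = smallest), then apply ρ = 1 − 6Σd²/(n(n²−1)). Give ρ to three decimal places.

0.029

Ranks of variable 1: 3, 2, 6, 1, 4, 5
Ranks of variable 2: 3, 6, 2, 1, 5, 4
d = r₁ − r₂: 0, -4, 4, 0, -1, 1
d²: 0, 16, 16, 0, 1, 1; Σd² = 34
ρ = 1 − 6·34/(6·35) = 1 − 204/210 = 0.029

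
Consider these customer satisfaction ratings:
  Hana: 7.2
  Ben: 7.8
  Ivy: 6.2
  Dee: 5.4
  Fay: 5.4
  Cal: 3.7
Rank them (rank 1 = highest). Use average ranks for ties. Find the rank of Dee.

4.5

Sorted (descending): 7.8, 7.2, 6.2, 5.4, 5.4, 3.7
The 2 values of 5.4 occupy positions 4–5 → average rank (4+5)/2 = 4.5.
Dee has value 5.4 → rank 4.5.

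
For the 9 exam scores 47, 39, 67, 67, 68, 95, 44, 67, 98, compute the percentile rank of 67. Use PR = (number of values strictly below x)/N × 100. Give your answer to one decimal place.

N = 9.
Strictly below 67: 3. Equal to 67: 3.
PR = 3/9 × 100 = 33.3

33.3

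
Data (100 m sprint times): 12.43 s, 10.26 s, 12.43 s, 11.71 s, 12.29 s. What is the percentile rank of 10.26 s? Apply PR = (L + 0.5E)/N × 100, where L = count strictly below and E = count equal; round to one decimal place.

N = 5.
Strictly below 10.26: 0. Equal to 10.26: 1.
PR = (0 + 0.5·1)/5 × 100 = 10.0

10.0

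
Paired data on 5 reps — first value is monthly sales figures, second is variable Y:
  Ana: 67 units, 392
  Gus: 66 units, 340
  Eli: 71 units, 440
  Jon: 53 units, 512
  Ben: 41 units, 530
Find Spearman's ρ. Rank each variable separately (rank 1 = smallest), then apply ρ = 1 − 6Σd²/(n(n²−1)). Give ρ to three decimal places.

-0.600

Ranks of variable 1: 4, 3, 5, 2, 1
Ranks of variable 2: 2, 1, 3, 4, 5
d = r₁ − r₂: 2, 2, 2, -2, -4
d²: 4, 4, 4, 4, 16; Σd² = 32
ρ = 1 − 6·32/(5·24) = 1 − 192/120 = -0.600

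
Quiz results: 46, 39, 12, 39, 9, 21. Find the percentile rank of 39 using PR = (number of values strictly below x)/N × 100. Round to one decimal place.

N = 6.
Strictly below 39: 3. Equal to 39: 2.
PR = 3/6 × 100 = 50.0

50.0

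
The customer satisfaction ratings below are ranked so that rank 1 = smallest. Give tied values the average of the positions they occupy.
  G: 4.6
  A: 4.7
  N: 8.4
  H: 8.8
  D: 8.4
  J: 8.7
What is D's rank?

3.5

Sorted (ascending): 4.6, 4.7, 8.4, 8.4, 8.7, 8.8
The 2 values of 8.4 occupy positions 3–4 → average rank (3+4)/2 = 3.5.
D has value 8.4 → rank 3.5.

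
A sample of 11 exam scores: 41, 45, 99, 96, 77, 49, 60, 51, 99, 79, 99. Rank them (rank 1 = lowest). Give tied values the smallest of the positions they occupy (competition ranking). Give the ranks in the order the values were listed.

1, 2, 9, 8, 6, 3, 5, 4, 9, 7, 9

Sorted (ascending): 41, 45, 49, 51, 60, 77, 79, 96, 99, 99, 99
The 3 values of 99 occupy positions 9–11 → each gets rank 9.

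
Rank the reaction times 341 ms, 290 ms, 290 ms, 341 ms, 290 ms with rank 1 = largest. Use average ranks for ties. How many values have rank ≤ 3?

2

Sorted (descending): 341, 341, 290, 290, 290
The 2 values of 341 occupy positions 1–2 → average rank (1+2)/2 = 1.5.
The 3 values of 290 occupy positions 3–5 → average rank 4.
Ranks ≤ 3: {1.5, 1.5} → 2 values.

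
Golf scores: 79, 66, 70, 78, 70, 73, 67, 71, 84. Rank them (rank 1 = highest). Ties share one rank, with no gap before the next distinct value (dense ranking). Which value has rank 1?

84

Sorted (descending): 84, 79, 78, 73, 71, 70, 70, 67, 66
The 2 values of 70 share dense rank 6.
Remaining distinct values take the next consecutive integers.
Rank 1 → value 84.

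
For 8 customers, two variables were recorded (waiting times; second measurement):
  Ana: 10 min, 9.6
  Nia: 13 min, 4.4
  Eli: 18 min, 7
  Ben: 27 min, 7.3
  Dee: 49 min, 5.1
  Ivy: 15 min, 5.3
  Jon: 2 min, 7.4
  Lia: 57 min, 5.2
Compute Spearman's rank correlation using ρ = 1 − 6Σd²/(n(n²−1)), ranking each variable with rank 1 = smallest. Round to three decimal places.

Ranks of variable 1: 2, 3, 5, 6, 7, 4, 1, 8
Ranks of variable 2: 8, 1, 5, 6, 2, 4, 7, 3
d = r₁ − r₂: -6, 2, 0, 0, 5, 0, -6, 5
d²: 36, 4, 0, 0, 25, 0, 36, 25; Σd² = 126
ρ = 1 − 6·126/(8·63) = 1 − 756/504 = -0.500

-0.500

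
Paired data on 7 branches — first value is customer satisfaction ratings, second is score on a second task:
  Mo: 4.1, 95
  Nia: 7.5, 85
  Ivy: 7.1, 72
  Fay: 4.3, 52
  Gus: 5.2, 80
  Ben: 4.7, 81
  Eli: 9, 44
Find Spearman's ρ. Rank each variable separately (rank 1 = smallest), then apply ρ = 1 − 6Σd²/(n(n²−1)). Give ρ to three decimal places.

Ranks of variable 1: 1, 6, 5, 2, 4, 3, 7
Ranks of variable 2: 7, 6, 3, 2, 4, 5, 1
d = r₁ − r₂: -6, 0, 2, 0, 0, -2, 6
d²: 36, 0, 4, 0, 0, 4, 36; Σd² = 80
ρ = 1 − 6·80/(7·48) = 1 − 480/336 = -0.429

-0.429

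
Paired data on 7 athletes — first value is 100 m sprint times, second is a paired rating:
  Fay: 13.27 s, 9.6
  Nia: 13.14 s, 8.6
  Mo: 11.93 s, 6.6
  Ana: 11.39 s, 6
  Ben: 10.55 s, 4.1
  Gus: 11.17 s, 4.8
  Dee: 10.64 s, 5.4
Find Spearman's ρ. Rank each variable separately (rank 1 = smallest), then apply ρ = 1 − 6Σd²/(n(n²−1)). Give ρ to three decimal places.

0.964

Ranks of variable 1: 7, 6, 5, 4, 1, 3, 2
Ranks of variable 2: 7, 6, 5, 4, 1, 2, 3
d = r₁ − r₂: 0, 0, 0, 0, 0, 1, -1
d²: 0, 0, 0, 0, 0, 1, 1; Σd² = 2
ρ = 1 − 6·2/(7·48) = 1 − 12/336 = 0.964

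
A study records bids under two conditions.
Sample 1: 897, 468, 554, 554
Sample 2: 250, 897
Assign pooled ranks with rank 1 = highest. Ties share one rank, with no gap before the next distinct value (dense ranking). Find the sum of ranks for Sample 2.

Sorted (descending): 897, 897, 554, 554, 468, 250
The 2 values of 897 share dense rank 1.
The 2 values of 554 share dense rank 2.
Remaining distinct values take the next consecutive integers.
Sample 2 values → pooled ranks: 250→4, 897→1
Rank sum = 4 + 1 = 5

5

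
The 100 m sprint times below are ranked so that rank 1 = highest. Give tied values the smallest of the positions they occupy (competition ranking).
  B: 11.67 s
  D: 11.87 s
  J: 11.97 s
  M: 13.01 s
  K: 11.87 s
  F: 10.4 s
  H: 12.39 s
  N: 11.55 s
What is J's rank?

Sorted (descending): 13.01, 12.39, 11.97, 11.87, 11.87, 11.67, 11.55, 10.4
The 2 values of 11.87 occupy positions 4–5 → each gets rank 4.
J has value 11.97 s → rank 3.

3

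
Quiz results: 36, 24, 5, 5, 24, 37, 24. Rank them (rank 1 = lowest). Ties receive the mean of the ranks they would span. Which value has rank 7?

37

Sorted (ascending): 5, 5, 24, 24, 24, 36, 37
The 2 values of 5 occupy positions 1–2 → average rank (1+2)/2 = 1.5.
The 3 values of 24 occupy positions 3–5 → average rank 4.
Rank 7 → value 37.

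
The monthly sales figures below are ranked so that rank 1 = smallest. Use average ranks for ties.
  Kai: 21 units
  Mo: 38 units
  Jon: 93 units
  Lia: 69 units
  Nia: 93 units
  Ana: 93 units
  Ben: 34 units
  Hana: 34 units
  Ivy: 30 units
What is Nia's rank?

8

Sorted (ascending): 21, 30, 34, 34, 38, 69, 93, 93, 93
The 2 values of 34 occupy positions 3–4 → average rank (3+4)/2 = 3.5.
The 3 values of 93 occupy positions 7–9 → average rank 8.
Nia has value 93 units → rank 8.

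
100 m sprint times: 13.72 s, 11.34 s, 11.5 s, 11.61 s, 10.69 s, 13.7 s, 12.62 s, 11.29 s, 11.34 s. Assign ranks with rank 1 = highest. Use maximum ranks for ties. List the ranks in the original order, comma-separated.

Sorted (descending): 13.72, 13.7, 12.62, 11.61, 11.5, 11.34, 11.34, 11.29, 10.69
The 2 values of 11.34 occupy positions 6–7 → each gets rank 7.

1, 7, 5, 4, 9, 2, 3, 8, 7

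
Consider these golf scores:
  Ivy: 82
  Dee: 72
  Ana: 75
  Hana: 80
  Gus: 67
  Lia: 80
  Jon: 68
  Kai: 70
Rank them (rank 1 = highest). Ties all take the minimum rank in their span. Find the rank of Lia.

Sorted (descending): 82, 80, 80, 75, 72, 70, 68, 67
The 2 values of 80 occupy positions 2–3 → each gets rank 2.
Lia has value 80 → rank 2.

2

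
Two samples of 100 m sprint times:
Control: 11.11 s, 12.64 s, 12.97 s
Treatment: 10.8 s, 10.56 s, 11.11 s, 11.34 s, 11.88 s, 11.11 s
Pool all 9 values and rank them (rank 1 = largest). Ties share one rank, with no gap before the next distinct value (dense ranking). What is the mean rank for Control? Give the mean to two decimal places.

Sorted (descending): 12.97, 12.64, 11.88, 11.34, 11.11, 11.11, 11.11, 10.8, 10.56
The 3 values of 11.11 share dense rank 5.
Remaining distinct values take the next consecutive integers.
Control values → pooled ranks: 11.11→5, 12.64→2, 12.97→1
Mean rank = (5 + 2 + 1) / 3 = 2.67

2.67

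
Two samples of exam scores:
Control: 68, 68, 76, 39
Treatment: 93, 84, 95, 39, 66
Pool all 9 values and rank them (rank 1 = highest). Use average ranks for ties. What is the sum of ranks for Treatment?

21.5

Sorted (descending): 95, 93, 84, 76, 68, 68, 66, 39, 39
The 2 values of 68 occupy positions 5–6 → average rank (5+6)/2 = 5.5.
The 2 values of 39 occupy positions 8–9 → average rank (8+9)/2 = 8.5.
Treatment values → pooled ranks: 93→2, 84→3, 95→1, 39→8.5, 66→7
Rank sum = 2 + 3 + 1 + 8.5 + 7 = 21.5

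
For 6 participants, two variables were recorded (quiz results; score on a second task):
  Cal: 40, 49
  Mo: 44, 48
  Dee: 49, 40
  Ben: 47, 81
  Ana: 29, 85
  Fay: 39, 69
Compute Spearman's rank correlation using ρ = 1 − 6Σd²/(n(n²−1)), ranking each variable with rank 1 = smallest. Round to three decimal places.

-0.657

Ranks of variable 1: 3, 4, 6, 5, 1, 2
Ranks of variable 2: 3, 2, 1, 5, 6, 4
d = r₁ − r₂: 0, 2, 5, 0, -5, -2
d²: 0, 4, 25, 0, 25, 4; Σd² = 58
ρ = 1 − 6·58/(6·35) = 1 − 348/210 = -0.657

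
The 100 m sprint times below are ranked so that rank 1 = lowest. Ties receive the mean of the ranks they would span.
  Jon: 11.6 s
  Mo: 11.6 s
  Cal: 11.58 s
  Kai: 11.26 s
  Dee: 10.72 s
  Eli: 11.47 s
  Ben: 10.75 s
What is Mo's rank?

Sorted (ascending): 10.72, 10.75, 11.26, 11.47, 11.58, 11.6, 11.6
The 2 values of 11.6 occupy positions 6–7 → average rank (6+7)/2 = 6.5.
Mo has value 11.6 s → rank 6.5.

6.5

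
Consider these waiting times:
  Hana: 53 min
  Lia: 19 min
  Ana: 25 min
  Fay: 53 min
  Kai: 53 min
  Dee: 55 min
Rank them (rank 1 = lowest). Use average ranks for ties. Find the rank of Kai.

Sorted (ascending): 19, 25, 53, 53, 53, 55
The 3 values of 53 occupy positions 3–5 → average rank 4.
Kai has value 53 min → rank 4.

4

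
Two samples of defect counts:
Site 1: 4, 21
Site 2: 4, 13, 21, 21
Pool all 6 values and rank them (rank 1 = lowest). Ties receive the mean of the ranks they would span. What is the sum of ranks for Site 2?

Sorted (ascending): 4, 4, 13, 21, 21, 21
The 2 values of 4 occupy positions 1–2 → average rank (1+2)/2 = 1.5.
The 3 values of 21 occupy positions 4–6 → average rank 5.
Site 2 values → pooled ranks: 4→1.5, 13→3, 21→5, 21→5
Rank sum = 1.5 + 3 + 5 + 5 = 14.5

14.5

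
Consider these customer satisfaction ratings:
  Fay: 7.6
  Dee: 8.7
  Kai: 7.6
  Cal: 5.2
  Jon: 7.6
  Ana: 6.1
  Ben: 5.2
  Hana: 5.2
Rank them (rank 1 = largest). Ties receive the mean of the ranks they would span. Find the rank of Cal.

Sorted (descending): 8.7, 7.6, 7.6, 7.6, 6.1, 5.2, 5.2, 5.2
The 3 values of 7.6 occupy positions 2–4 → average rank 3.
The 3 values of 5.2 occupy positions 6–8 → average rank 7.
Cal has value 5.2 → rank 7.

7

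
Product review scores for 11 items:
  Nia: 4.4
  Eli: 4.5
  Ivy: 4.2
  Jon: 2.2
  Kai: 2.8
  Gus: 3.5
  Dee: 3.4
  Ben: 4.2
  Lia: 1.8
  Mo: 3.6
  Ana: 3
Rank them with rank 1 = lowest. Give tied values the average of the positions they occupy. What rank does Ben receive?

8.5

Sorted (ascending): 1.8, 2.2, 2.8, 3, 3.4, 3.5, 3.6, 4.2, 4.2, 4.4, 4.5
The 2 values of 4.2 occupy positions 8–9 → average rank (8+9)/2 = 8.5.
Ben has value 4.2 → rank 8.5.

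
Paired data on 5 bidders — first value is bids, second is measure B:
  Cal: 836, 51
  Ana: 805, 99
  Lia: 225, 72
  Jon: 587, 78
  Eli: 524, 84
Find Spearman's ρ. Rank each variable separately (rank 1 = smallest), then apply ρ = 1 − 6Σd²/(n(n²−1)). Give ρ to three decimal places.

Ranks of variable 1: 5, 4, 1, 3, 2
Ranks of variable 2: 1, 5, 2, 3, 4
d = r₁ − r₂: 4, -1, -1, 0, -2
d²: 16, 1, 1, 0, 4; Σd² = 22
ρ = 1 − 6·22/(5·24) = 1 − 132/120 = -0.100

-0.100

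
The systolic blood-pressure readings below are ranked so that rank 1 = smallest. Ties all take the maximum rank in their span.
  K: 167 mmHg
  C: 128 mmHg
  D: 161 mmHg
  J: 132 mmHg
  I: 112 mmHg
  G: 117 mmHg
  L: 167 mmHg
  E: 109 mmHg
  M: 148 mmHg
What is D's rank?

7

Sorted (ascending): 109, 112, 117, 128, 132, 148, 161, 167, 167
The 2 values of 167 occupy positions 8–9 → each gets rank 9.
D has value 161 mmHg → rank 7.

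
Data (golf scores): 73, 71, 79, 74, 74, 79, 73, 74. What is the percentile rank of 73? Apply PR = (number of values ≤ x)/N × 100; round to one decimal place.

N = 8.
Strictly below 73: 1. Equal to 73: 2.
PR = 3/8 × 100 = 37.5

37.5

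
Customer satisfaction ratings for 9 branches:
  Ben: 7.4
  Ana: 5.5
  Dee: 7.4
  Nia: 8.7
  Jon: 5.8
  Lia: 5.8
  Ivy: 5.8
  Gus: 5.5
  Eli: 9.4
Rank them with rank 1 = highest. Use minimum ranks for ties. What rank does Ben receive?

3

Sorted (descending): 9.4, 8.7, 7.4, 7.4, 5.8, 5.8, 5.8, 5.5, 5.5
The 2 values of 7.4 occupy positions 3–4 → each gets rank 3.
The 3 values of 5.8 occupy positions 5–7 → each gets rank 5.
The 2 values of 5.5 occupy positions 8–9 → each gets rank 8.
Ben has value 7.4 → rank 3.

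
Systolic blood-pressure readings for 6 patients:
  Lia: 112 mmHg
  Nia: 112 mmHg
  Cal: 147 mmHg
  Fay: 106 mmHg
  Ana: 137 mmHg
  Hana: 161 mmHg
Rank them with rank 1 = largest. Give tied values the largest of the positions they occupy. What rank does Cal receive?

Sorted (descending): 161, 147, 137, 112, 112, 106
The 2 values of 112 occupy positions 4–5 → each gets rank 5.
Cal has value 147 mmHg → rank 2.

2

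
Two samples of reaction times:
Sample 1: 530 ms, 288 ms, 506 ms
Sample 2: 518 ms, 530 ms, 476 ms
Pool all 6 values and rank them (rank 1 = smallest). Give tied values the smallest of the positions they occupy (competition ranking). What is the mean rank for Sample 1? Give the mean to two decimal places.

3.00

Sorted (ascending): 288, 476, 506, 518, 530, 530
The 2 values of 530 occupy positions 5–6 → each gets rank 5.
Sample 1 values → pooled ranks: 530→5, 288→1, 506→3
Mean rank = (5 + 1 + 3) / 3 = 3.00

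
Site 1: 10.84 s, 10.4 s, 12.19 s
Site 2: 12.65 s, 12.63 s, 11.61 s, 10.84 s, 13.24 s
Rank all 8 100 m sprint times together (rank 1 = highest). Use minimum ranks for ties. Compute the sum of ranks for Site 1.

18

Sorted (descending): 13.24, 12.65, 12.63, 12.19, 11.61, 10.84, 10.84, 10.4
The 2 values of 10.84 occupy positions 6–7 → each gets rank 6.
Site 1 values → pooled ranks: 10.84→6, 10.4→8, 12.19→4
Rank sum = 6 + 8 + 4 = 18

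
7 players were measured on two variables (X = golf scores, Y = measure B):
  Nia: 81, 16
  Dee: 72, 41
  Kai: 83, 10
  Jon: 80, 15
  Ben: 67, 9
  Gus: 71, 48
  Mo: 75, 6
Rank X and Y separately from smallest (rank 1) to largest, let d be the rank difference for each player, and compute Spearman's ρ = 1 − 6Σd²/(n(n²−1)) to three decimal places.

-0.107

Ranks of variable 1: 6, 3, 7, 5, 1, 2, 4
Ranks of variable 2: 5, 6, 3, 4, 2, 7, 1
d = r₁ − r₂: 1, -3, 4, 1, -1, -5, 3
d²: 1, 9, 16, 1, 1, 25, 9; Σd² = 62
ρ = 1 − 6·62/(7·48) = 1 − 372/336 = -0.107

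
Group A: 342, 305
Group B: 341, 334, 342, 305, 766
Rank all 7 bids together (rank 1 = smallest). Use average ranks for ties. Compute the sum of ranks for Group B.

21

Sorted (ascending): 305, 305, 334, 341, 342, 342, 766
The 2 values of 305 occupy positions 1–2 → average rank (1+2)/2 = 1.5.
The 2 values of 342 occupy positions 5–6 → average rank (5+6)/2 = 5.5.
Group B values → pooled ranks: 341→4, 334→3, 342→5.5, 305→1.5, 766→7
Rank sum = 4 + 3 + 5.5 + 1.5 + 7 = 21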